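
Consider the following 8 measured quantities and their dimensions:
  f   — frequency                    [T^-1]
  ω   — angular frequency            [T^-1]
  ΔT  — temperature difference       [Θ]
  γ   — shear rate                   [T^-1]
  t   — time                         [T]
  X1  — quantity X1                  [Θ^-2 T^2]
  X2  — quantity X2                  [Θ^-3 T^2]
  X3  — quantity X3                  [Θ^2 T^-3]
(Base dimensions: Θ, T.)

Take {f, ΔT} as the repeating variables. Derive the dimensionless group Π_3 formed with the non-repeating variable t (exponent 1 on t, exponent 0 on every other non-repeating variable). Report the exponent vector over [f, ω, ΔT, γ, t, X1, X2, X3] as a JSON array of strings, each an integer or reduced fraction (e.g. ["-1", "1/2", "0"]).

Exponent matrix [Θ,T] × [f,ω,ΔT,γ,t,X1,X2,X3]:
  Θ: [ 0  0  1  0  0 -2 -3  2]
  T: [-1 -1  0 -1  1  2  2 -3]
RREF → pivots at {f,ΔT} ⇒ r = 2
Pivot set = {f,ΔT}, free = {ω,γ,t,X1,X2,X3}
RREF:
  r0: [   1    1    0    1   -1   -2   -2    3]
  r1: [   0    0    1    0    0   -2   -3    2]
Fix exponent of t at 1, ω at 0, γ at 0, X1 at 0, X2 at 0, X3 at 0; solve each RREF row for its pivot's exponent:
  r0: exp(f) + (-1)·1 = 0 ⇒ exp(f) = 1
  r1: exp(ΔT) + (0)·1 = 0 ⇒ exp(ΔT) = 0
Π_3 = f · t

["1", "0", "0", "0", "1", "0", "0", "0"]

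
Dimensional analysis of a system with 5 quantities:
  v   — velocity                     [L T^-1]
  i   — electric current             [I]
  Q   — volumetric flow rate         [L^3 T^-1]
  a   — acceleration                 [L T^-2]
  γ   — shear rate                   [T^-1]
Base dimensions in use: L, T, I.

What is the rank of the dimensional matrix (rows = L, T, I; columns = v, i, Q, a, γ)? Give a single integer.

3

Exponent matrix [L,T,I] × [v,i,Q,a,γ]:
  L: [ 1  0  3  1  0]
  T: [-1  0 -1 -2 -1]
  I: [ 0  1  0  0  0]
RREF → pivots at {v,i,Q} ⇒ r = 3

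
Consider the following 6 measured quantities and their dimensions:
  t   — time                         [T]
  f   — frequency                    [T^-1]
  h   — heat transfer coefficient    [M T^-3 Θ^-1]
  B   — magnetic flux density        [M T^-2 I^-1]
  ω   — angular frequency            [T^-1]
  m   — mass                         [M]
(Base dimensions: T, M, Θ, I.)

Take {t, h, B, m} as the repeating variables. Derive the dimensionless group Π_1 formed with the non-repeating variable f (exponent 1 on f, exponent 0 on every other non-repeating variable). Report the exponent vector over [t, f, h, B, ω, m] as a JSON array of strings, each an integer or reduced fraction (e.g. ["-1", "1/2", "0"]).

Exponent matrix [T,M,Θ,I] × [t,f,h,B,ω,m]:
  T: [ 1 -1 -3 -2 -1  0]
  M: [ 0  0  1  1  0  1]
  Θ: [ 0  0 -1  0  0  0]
  I: [ 0  0  0 -1  0  0]
Echelon form has 4 nonzero rows (pivots: t,h,B,m)
Repeat: t,h,B,m; free: f,ω
RREF:
  r0: [   1   -1    0    0   -1    0]
  r1: [   0    0    1    0    0    0]
  r2: [   0    0    0    1    0    0]
  r3: [   0    0    0    0    0    1]
Fix exponent of f at 1, ω at 0; solve each RREF row for its pivot's exponent:
  r0: exp(t) + (-1)·1 = 0 ⇒ exp(t) = 1
  r1: exp(h) + (0)·1 = 0 ⇒ exp(h) = 0
  r2: exp(B) + (0)·1 = 0 ⇒ exp(B) = 0
  r3: exp(m) + (0)·1 = 0 ⇒ exp(m) = 0
Π_1 = t · f

["1", "1", "0", "0", "0", "0"]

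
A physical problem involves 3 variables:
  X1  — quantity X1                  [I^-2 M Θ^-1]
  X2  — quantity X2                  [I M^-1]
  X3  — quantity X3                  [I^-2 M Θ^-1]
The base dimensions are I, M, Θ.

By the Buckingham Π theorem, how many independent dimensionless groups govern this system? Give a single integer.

1

Write exponents as rows I,M,Θ / cols X1,X2,X3:
  I: [-2  1 -2]
  M: [ 1 -1  1]
  Θ: [-1  0 -1]
Row reduction gives pivot columns X1,X2; rank = 2
Π count = n − r = 3 − 2 = 1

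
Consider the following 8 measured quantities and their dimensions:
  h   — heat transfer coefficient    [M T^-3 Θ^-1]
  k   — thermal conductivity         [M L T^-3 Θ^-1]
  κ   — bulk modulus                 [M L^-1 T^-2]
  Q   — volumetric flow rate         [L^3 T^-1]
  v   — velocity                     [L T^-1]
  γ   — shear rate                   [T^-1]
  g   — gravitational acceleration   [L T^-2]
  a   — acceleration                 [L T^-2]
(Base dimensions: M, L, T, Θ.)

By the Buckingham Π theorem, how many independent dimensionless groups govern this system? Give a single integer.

Exponent matrix [M,L,T,Θ] × [h,k,κ,Q,v,γ,g,a]:
  M: [ 1  1  1  0  0  0  0  0]
  L: [ 0  1 -1  3  1  0  1  1]
  T: [-3 -3 -2 -1 -1 -1 -2 -2]
  Θ: [-1 -1  0  0  0  0  0  0]
Echelon form has 4 nonzero rows (pivots: h,k,κ,Q)
8 vars − rank 4 = 4 Π groups

4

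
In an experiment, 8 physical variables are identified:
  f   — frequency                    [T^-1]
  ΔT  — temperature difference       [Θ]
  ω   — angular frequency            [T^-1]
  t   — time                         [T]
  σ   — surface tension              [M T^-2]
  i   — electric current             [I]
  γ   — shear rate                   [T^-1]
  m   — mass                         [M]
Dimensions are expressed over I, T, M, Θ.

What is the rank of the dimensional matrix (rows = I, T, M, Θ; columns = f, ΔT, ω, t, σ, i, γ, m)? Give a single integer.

4

Dimensional matrix (I×T×M×Θ by f×ΔT×ω×t×σ×i×γ×m):
  I: [ 0  0  0  0  0  1  0  0]
  T: [-1  0 -1  1 -2  0 -1  0]
  M: [ 0  0  0  0  1  0  0  1]
  Θ: [ 0  1  0  0  0  0  0  0]
Row reduction gives pivot columns f,ΔT,σ,i; rank = 4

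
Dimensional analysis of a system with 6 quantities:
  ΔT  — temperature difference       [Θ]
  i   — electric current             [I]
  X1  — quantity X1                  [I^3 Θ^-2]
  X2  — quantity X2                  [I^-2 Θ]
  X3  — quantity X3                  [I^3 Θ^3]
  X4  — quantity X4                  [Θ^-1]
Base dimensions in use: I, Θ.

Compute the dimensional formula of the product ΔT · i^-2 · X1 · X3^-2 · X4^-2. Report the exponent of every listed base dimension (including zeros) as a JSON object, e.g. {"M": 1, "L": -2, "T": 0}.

Exponent matrix [I,Θ] × [ΔT,i,X1,X2,X3,X4]:
  I: [ 0  1  3 -2  3  0]
  Θ: [ 1  0 -2  1  3 -1]
  [I]: (1)·0+(-2)·1+(1)·3+(-2)·3+(-2)·0 = -5
  [Θ]: (1)·1+(-2)·0+(1)·-2+(-2)·3+(-2)·-1 = -5
⇒ I^-5 Θ^-5

{"I": -5, "Θ": -5}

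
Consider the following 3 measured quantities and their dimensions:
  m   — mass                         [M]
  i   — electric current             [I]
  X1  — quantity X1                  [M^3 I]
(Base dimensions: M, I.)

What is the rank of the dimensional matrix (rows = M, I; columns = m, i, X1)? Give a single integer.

Dimensional matrix (M×I by m×i×X1):
  M: [ 1  0  3]
  I: [ 0  1  1]
RREF → pivots at {m,i} ⇒ r = 2

2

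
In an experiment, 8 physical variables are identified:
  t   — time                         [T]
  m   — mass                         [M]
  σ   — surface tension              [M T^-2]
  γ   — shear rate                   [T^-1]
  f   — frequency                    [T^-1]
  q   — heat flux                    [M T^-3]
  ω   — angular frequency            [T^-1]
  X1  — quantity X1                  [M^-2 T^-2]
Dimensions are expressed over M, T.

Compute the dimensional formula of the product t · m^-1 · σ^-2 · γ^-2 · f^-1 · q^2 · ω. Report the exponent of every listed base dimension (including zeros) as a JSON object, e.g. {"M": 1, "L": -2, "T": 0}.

Write exponents as rows M,T / cols t,m,σ,γ,f,q,ω,X1:
  M: [ 0  1  1  0  0  1  0 -2]
  T: [ 1  0 -2 -1 -1 -3 -1 -2]
  [M]: (1)·0+(-1)·1+(-2)·1+(-2)·0+(-1)·0+(2)·1+(1)·0 = -1
  [T]: (1)·1+(-1)·0+(-2)·-2+(-2)·-1+(-1)·-1+(2)·-3+(1)·-1 = 1
⇒ M^-1 T

{"M": -1, "T": 1}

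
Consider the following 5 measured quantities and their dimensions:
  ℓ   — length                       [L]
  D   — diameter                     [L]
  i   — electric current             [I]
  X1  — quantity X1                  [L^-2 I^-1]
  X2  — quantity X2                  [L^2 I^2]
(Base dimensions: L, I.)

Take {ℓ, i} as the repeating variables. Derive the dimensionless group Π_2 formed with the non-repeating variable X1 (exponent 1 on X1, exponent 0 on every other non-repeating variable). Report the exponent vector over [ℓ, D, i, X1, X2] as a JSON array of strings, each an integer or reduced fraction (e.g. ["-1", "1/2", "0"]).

["2", "0", "1", "1", "0"]

Exponent matrix [L,I] × [ℓ,D,i,X1,X2]:
  L: [ 1  1  0 -2  2]
  I: [ 0  0  1 -1  2]
Row reduction gives pivot columns ℓ,i; rank = 2
Repeat: ℓ,i; free: D,X1,X2
RREF:
  r0: [   1    1    0   -2    2]
  r1: [   0    0    1   -1    2]
Fix exponent of X1 at 1, D at 0, X2 at 0; solve each RREF row for its pivot's exponent:
  r0: exp(ℓ) + (-2)·1 = 0 ⇒ exp(ℓ) = 2
  r1: exp(i) + (-1)·1 = 0 ⇒ exp(i) = 1
Π_2 = ℓ^2 · i · X1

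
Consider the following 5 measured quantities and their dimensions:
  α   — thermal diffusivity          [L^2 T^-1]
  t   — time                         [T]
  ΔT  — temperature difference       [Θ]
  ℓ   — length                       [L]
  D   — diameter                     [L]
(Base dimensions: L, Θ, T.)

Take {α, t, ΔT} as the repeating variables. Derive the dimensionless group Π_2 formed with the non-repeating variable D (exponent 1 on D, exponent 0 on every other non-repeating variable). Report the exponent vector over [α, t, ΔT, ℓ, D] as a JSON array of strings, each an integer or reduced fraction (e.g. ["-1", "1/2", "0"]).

Exponent matrix [L,Θ,T] × [α,t,ΔT,ℓ,D]:
  L: [ 2  0  0  1  1]
  Θ: [ 0  0  1  0  0]
  T: [-1  1  0  0  0]
Row reduction gives pivot columns α,t,ΔT; rank = 3
Repeat: α,t,ΔT; free: ℓ,D
RREF:
  r0: [   1    0    0  1/2  1/2]
  r1: [   0    1    0  1/2  1/2]
  r2: [   0    0    1    0    0]
Fix exponent of D at 1, ℓ at 0; solve each RREF row for its pivot's exponent:
  r0: exp(α) + (1/2)·1 = 0 ⇒ exp(α) = -1/2
  r1: exp(t) + (1/2)·1 = 0 ⇒ exp(t) = -1/2
  r2: exp(ΔT) + (0)·1 = 0 ⇒ exp(ΔT) = 0
Π_2 = α^(-1/2) · t^(-1/2) · D

["-1/2", "-1/2", "0", "0", "1"]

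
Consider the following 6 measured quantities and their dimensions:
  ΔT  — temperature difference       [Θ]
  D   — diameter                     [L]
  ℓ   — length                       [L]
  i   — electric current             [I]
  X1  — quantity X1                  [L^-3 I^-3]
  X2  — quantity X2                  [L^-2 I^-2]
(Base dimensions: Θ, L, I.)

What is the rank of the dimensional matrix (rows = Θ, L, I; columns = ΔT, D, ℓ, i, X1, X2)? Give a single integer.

Exponent matrix [Θ,L,I] × [ΔT,D,ℓ,i,X1,X2]:
  Θ: [ 1  0  0  0  0  0]
  L: [ 0  1  1  0 -3 -2]
  I: [ 0  0  0  1 -3 -2]
Echelon form has 3 nonzero rows (pivots: ΔT,D,i)

3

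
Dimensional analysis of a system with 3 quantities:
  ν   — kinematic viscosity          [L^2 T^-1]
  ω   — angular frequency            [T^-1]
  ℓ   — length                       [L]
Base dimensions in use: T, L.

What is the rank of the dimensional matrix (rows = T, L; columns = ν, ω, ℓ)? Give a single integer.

Dimensional matrix (T×L by ν×ω×ℓ):
  T: [-1 -1  0]
  L: [ 2  0  1]
Row reduction gives pivot columns ν,ω; rank = 2

2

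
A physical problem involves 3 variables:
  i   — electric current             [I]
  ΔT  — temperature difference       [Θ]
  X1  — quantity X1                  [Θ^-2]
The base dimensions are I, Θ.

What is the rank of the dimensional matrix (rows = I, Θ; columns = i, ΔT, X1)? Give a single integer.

Exponent matrix [I,Θ] × [i,ΔT,X1]:
  I: [ 1  0  0]
  Θ: [ 0  1 -2]
RREF → pivots at {i,ΔT} ⇒ r = 2

2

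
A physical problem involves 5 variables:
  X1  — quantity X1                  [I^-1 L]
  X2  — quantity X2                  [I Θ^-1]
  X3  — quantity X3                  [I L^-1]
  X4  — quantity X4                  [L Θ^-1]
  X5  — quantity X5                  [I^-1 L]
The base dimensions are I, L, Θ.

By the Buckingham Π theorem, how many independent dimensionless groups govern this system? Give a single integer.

Write exponents as rows I,L,Θ / cols X1,X2,X3,X4,X5:
  I: [-1  1  1  0 -1]
  L: [ 1  0 -1  1  1]
  Θ: [ 0 -1  0 -1  0]
Echelon form has 2 nonzero rows (pivots: X1,X2)
n=5, r=2 ⇒ 3 dimensionless groups

3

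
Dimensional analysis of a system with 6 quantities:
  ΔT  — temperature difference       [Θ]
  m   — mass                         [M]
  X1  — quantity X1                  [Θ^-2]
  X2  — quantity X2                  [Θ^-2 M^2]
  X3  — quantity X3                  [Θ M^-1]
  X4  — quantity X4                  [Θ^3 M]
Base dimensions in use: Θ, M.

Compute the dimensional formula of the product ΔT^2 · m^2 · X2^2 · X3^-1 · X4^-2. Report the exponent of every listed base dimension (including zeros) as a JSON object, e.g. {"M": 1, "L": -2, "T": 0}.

{"Θ": -9, "M": 5}

Dimensional matrix (Θ×M by ΔT×m×X1×X2×X3×X4):
  Θ: [ 1  0 -2 -2  1  3]
  M: [ 0  1  0  2 -1  1]
  [Θ]: (2)·1+(2)·0+(2)·-2+(-1)·1+(-2)·3 = -9
  [M]: (2)·0+(2)·1+(2)·2+(-1)·-1+(-2)·1 = 5
⇒ Θ^-9 M^5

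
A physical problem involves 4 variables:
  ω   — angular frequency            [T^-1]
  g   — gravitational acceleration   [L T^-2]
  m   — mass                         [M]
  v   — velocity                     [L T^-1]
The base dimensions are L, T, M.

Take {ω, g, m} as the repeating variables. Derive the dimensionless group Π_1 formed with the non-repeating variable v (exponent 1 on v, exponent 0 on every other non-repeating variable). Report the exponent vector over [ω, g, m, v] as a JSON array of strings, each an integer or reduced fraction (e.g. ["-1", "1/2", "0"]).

Write exponents as rows L,T,M / cols ω,g,m,v:
  L: [ 0  1  0  1]
  T: [-1 -2  0 -1]
  M: [ 0  0  1  0]
RREF → pivots at {ω,g,m} ⇒ r = 3
Pivot set = {ω,g,m}, free = {v}
RREF:
  r0: [   1    0    0   -1]
  r1: [   0    1    0    1]
  r2: [   0    0    1    0]
Fix exponent of v at 1; solve each RREF row for its pivot's exponent:
  r0: exp(ω) + (-1)·1 = 0 ⇒ exp(ω) = 1
  r1: exp(g) + (1)·1 = 0 ⇒ exp(g) = -1
  r2: exp(m) + (0)·1 = 0 ⇒ exp(m) = 0
Π_1 = ω · g^-1 · v

["1", "-1", "0", "1"]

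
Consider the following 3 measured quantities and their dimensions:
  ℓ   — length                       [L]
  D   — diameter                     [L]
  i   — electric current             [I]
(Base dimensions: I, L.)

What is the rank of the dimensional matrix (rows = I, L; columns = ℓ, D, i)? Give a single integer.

Exponent matrix [I,L] × [ℓ,D,i]:
  I: [ 0  0  1]
  L: [ 1  1  0]
Row reduction gives pivot columns ℓ,i; rank = 2

2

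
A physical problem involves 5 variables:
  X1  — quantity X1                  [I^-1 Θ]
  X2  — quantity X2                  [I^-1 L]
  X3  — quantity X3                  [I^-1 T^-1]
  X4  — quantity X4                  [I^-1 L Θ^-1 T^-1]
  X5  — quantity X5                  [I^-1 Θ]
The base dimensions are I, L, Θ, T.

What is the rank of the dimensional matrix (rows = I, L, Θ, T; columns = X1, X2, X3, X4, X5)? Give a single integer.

Dimensional matrix (I×L×Θ×T by X1×X2×X3×X4×X5):
  I: [-1 -1 -1 -1 -1]
  L: [ 0  1  0  1  0]
  Θ: [ 1  0  0 -1  1]
  T: [ 0  0 -1 -1  0]
Echelon form has 3 nonzero rows (pivots: X1,X2,X3)

3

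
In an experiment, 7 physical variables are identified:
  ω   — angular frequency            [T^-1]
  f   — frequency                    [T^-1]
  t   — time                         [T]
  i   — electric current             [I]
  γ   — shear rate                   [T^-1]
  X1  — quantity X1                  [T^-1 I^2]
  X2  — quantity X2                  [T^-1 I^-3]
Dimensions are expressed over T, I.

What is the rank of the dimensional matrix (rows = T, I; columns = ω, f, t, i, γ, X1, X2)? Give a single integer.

Exponent matrix [T,I] × [ω,f,t,i,γ,X1,X2]:
  T: [-1 -1  1  0 -1 -1 -1]
  I: [ 0  0  0  1  0  2 -3]
Row reduction gives pivot columns ω,i; rank = 2

2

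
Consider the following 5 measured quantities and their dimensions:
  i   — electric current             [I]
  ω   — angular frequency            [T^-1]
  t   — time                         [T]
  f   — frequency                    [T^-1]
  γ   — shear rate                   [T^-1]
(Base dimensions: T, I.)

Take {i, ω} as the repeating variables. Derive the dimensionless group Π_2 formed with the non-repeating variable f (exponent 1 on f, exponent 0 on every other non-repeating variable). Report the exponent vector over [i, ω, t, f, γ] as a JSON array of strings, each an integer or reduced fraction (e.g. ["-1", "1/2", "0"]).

Write exponents as rows T,I / cols i,ω,t,f,γ:
  T: [ 0 -1  1 -1 -1]
  I: [ 1  0  0  0  0]
Row reduction gives pivot columns i,ω; rank = 2
Pivot set = {i,ω}, free = {t,f,γ}
RREF:
  r0: [   1    0    0    0    0]
  r1: [   0    1   -1    1    1]
Fix exponent of f at 1, t at 0, γ at 0; solve each RREF row for its pivot's exponent:
  r0: exp(i) + (0)·1 = 0 ⇒ exp(i) = 0
  r1: exp(ω) + (1)·1 = 0 ⇒ exp(ω) = -1
Π_2 = ω^-1 · f

["0", "-1", "0", "1", "0"]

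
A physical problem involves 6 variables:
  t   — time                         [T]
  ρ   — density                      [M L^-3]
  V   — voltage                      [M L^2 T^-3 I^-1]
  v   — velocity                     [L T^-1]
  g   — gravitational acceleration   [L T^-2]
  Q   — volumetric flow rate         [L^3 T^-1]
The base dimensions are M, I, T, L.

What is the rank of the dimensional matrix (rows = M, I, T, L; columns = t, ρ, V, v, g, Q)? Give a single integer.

Write exponents as rows M,I,T,L / cols t,ρ,V,v,g,Q:
  M: [ 0  1  1  0  0  0]
  I: [ 0  0 -1  0  0  0]
  T: [ 1  0 -3 -1 -2 -1]
  L: [ 0 -3  2  1  1  3]
Row reduction gives pivot columns t,ρ,V,v; rank = 4

4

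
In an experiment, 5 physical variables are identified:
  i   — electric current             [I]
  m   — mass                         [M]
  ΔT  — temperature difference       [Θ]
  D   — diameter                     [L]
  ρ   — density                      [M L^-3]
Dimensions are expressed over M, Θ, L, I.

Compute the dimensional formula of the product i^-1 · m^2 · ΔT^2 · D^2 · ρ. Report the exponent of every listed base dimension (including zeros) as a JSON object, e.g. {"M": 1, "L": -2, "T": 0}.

{"M": 3, "Θ": 2, "L": -1, "I": -1}

Exponent matrix [M,Θ,L,I] × [i,m,ΔT,D,ρ]:
  M: [ 0  1  0  0  1]
  Θ: [ 0  0  1  0  0]
  L: [ 0  0  0  1 -3]
  I: [ 1  0  0  0  0]
  [M]: (-1)·0+(2)·1+(2)·0+(2)·0+(1)·1 = 3
  [Θ]: (-1)·0+(2)·0+(2)·1+(2)·0+(1)·0 = 2
  [L]: (-1)·0+(2)·0+(2)·0+(2)·1+(1)·-3 = -1
  [I]: (-1)·1+(2)·0+(2)·0+(2)·0+(1)·0 = -1
⇒ M^3 Θ^2 L^-1 I^-1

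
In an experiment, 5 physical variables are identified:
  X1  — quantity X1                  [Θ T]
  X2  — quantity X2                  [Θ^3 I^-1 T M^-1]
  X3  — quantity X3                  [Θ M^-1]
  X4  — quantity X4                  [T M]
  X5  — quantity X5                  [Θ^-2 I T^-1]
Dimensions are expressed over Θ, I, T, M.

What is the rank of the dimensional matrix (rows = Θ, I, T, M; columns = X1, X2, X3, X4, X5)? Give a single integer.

3

Write exponents as rows Θ,I,T,M / cols X1,X2,X3,X4,X5:
  Θ: [ 1  3  1  0 -2]
  I: [ 0 -1  0  0  1]
  T: [ 1  1  0  1 -1]
  M: [ 0 -1 -1  1  0]
RREF → pivots at {X1,X2,X3} ⇒ r = 3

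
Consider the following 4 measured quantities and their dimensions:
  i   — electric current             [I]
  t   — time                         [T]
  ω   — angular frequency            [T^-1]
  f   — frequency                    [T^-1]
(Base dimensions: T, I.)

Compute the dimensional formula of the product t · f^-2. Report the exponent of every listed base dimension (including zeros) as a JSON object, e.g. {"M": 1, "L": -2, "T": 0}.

{"T": 3, "I": 0}

Exponent matrix [T,I] × [i,t,ω,f]:
  T: [ 0  1 -1 -1]
  I: [ 1  0  0  0]
  [T]: (1)·1+(-2)·-1 = 3
  [I]: (1)·0+(-2)·0 = 0
⇒ T^3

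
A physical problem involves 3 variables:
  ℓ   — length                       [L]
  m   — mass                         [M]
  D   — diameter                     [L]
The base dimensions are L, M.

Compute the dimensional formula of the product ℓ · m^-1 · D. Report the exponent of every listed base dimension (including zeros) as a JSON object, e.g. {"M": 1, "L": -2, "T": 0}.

Write exponents as rows L,M / cols ℓ,m,D:
  L: [ 1  0  1]
  M: [ 0  1  0]
  [L]: (1)·1+(-1)·0+(1)·1 = 2
  [M]: (1)·0+(-1)·1+(1)·0 = -1
⇒ L^2 M^-1

{"L": 2, "M": -1}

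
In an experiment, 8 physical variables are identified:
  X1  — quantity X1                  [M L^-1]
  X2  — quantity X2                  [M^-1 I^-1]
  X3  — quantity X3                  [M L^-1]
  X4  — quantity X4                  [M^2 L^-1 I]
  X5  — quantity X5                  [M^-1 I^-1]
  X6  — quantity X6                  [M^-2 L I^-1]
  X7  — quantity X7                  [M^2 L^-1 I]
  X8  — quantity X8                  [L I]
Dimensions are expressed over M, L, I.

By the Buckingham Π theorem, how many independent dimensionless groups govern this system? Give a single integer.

Write exponents as rows M,L,I / cols X1,X2,X3,X4,X5,X6,X7,X8:
  M: [ 1 -1  1  2 -1 -2  2  0]
  L: [-1  0 -1 -1  0  1 -1  1]
  I: [ 0 -1  0  1 -1 -1  1  1]
Echelon form has 2 nonzero rows (pivots: X1,X2)
n=8, r=2 ⇒ 6 dimensionless groups

6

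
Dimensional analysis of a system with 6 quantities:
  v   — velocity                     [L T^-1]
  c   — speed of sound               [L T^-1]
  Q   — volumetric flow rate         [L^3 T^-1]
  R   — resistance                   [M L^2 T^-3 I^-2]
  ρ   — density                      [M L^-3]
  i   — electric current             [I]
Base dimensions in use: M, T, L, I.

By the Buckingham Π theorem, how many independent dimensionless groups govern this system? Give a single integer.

Write exponents as rows M,T,L,I / cols v,c,Q,R,ρ,i:
  M: [ 0  0  0  1  1  0]
  T: [-1 -1 -1 -3  0  0]
  L: [ 1  1  3  2 -3  0]
  I: [ 0  0  0 -2  0  1]
RREF → pivots at {v,Q,R,ρ} ⇒ r = 4
6 vars − rank 4 = 2 Π groups

2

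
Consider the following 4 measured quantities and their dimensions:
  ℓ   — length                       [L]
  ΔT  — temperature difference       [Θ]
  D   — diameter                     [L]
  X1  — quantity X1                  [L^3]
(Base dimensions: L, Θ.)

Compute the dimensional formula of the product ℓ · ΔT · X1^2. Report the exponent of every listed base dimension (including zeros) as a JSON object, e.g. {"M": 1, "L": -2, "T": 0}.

{"L": 7, "Θ": 1}

Dimensional matrix (L×Θ by ℓ×ΔT×D×X1):
  L: [ 1  0  1  3]
  Θ: [ 0  1  0  0]
  [L]: (1)·1+(1)·0+(2)·3 = 7
  [Θ]: (1)·0+(1)·1+(2)·0 = 1
⇒ L^7 Θ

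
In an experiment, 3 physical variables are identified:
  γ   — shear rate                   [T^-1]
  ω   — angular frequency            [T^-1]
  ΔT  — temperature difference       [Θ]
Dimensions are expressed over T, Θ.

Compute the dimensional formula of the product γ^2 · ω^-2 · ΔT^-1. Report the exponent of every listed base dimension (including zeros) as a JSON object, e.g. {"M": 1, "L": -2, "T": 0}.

Dimensional matrix (T×Θ by γ×ω×ΔT):
  T: [-1 -1  0]
  Θ: [ 0  0  1]
  [T]: (2)·-1+(-2)·-1+(-1)·0 = 0
  [Θ]: (2)·0+(-2)·0+(-1)·1 = -1
⇒ Θ^-1

{"T": 0, "Θ": -1}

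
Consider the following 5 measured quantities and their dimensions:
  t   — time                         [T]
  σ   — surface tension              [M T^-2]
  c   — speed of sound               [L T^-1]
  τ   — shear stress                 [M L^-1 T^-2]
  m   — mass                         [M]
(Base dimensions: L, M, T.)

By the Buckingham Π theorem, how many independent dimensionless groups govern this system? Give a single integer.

Write exponents as rows L,M,T / cols t,σ,c,τ,m:
  L: [ 0  0  1 -1  0]
  M: [ 0  1  0  1  1]
  T: [ 1 -2 -1 -2  0]
RREF → pivots at {t,σ,c} ⇒ r = 3
Π count = n − r = 5 − 3 = 2

2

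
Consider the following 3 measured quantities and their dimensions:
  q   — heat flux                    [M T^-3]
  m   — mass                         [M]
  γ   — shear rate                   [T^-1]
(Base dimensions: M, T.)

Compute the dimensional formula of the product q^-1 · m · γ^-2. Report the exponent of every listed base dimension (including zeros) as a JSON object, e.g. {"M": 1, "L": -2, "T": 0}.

{"M": 0, "T": 5}

Write exponents as rows M,T / cols q,m,γ:
  M: [ 1  1  0]
  T: [-3  0 -1]
  [M]: (-1)·1+(1)·1+(-2)·0 = 0
  [T]: (-1)·-3+(1)·0+(-2)·-1 = 5
⇒ T^5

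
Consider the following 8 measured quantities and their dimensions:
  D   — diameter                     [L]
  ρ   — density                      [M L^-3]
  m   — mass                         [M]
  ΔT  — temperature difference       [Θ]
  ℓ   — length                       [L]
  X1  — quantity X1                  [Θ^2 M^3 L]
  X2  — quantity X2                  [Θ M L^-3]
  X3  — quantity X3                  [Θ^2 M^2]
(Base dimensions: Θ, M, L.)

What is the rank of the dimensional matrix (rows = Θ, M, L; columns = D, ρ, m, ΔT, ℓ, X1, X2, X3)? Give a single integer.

3

Dimensional matrix (Θ×M×L by D×ρ×m×ΔT×ℓ×X1×X2×X3):
  Θ: [ 0  0  0  1  0  2  1  2]
  M: [ 0  1  1  0  0  3  1  2]
  L: [ 1 -3  0  0  1  1 -3  0]
Echelon form has 3 nonzero rows (pivots: D,ρ,ΔT)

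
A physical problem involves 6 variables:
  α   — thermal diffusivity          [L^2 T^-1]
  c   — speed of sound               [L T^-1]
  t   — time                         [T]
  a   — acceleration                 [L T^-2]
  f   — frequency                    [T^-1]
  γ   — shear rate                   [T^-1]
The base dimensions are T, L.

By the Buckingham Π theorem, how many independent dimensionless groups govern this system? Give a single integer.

4

Write exponents as rows T,L / cols α,c,t,a,f,γ:
  T: [-1 -1  1 -2 -1 -1]
  L: [ 2  1  0  1  0  0]
RREF → pivots at {α,c} ⇒ r = 2
n=6, r=2 ⇒ 4 dimensionless groups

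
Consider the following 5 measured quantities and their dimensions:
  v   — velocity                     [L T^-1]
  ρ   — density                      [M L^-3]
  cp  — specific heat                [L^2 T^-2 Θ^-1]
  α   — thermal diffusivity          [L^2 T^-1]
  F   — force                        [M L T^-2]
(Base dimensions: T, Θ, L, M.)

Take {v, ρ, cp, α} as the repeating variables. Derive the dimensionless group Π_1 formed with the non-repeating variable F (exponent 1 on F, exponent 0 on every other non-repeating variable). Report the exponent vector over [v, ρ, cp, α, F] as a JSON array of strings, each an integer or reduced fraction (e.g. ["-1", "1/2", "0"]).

Write exponents as rows T,Θ,L,M / cols v,ρ,cp,α,F:
  T: [-1  0 -2 -1 -2]
  Θ: [ 0  0 -1  0  0]
  L: [ 1 -3  2  2  1]
  M: [ 0  1  0  0  1]
Echelon form has 4 nonzero rows (pivots: v,ρ,cp,α)
Pivot set = {v,ρ,cp,α}, free = {F}
RREF:
  r0: [   1    0    0    0    0]
  r1: [   0    1    0    0    1]
  r2: [   0    0    1    0    0]
  r3: [   0    0    0    1    2]
Fix exponent of F at 1; solve each RREF row for its pivot's exponent:
  r0: exp(v) + (0)·1 = 0 ⇒ exp(v) = 0
  r1: exp(ρ) + (1)·1 = 0 ⇒ exp(ρ) = -1
  r2: exp(cp) + (0)·1 = 0 ⇒ exp(cp) = 0
  r3: exp(α) + (2)·1 = 0 ⇒ exp(α) = -2
Π_1 = ρ^-1 · α^-2 · F

["0", "-1", "0", "-2", "1"]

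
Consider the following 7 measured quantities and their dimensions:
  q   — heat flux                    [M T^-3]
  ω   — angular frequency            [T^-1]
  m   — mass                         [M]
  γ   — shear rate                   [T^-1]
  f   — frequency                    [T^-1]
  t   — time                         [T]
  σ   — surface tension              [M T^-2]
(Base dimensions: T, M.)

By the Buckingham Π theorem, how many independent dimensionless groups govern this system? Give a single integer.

Write exponents as rows T,M / cols q,ω,m,γ,f,t,σ:
  T: [-3 -1  0 -1 -1  1 -2]
  M: [ 1  0  1  0  0  0  1]
RREF → pivots at {q,ω} ⇒ r = 2
Π count = n − r = 7 − 2 = 5

5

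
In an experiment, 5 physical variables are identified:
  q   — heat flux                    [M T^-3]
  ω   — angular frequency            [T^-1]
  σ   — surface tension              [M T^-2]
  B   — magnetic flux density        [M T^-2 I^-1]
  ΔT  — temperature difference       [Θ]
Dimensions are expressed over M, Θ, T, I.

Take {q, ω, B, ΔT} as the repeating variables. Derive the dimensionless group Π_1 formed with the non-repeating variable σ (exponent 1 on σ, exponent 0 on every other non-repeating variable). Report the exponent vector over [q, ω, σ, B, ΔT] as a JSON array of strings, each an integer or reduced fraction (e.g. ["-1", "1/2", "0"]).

["-1", "1", "1", "0", "0"]

Write exponents as rows M,Θ,T,I / cols q,ω,σ,B,ΔT:
  M: [ 1  0  1  1  0]
  Θ: [ 0  0  0  0  1]
  T: [-3 -1 -2 -2  0]
  I: [ 0  0  0 -1  0]
Row reduction gives pivot columns q,ω,B,ΔT; rank = 4
Repeat: q,ω,B,ΔT; free: σ
RREF:
  r0: [   1    0    1    0    0]
  r1: [   0    1   -1    0    0]
  r2: [   0    0    0    1    0]
  r3: [   0    0    0    0    1]
Fix exponent of σ at 1; solve each RREF row for its pivot's exponent:
  r0: exp(q) + (1)·1 = 0 ⇒ exp(q) = -1
  r1: exp(ω) + (-1)·1 = 0 ⇒ exp(ω) = 1
  r2: exp(B) + (0)·1 = 0 ⇒ exp(B) = 0
  r3: exp(ΔT) + (0)·1 = 0 ⇒ exp(ΔT) = 0
Π_1 = q^-1 · ω · σ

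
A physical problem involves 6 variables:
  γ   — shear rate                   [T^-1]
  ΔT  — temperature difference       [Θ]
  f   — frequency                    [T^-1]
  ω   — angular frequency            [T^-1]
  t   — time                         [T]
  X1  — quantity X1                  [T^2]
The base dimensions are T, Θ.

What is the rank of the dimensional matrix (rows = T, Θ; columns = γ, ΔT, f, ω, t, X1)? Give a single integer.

Exponent matrix [T,Θ] × [γ,ΔT,f,ω,t,X1]:
  T: [-1  0 -1 -1  1  2]
  Θ: [ 0  1  0  0  0  0]
RREF → pivots at {γ,ΔT} ⇒ r = 2

2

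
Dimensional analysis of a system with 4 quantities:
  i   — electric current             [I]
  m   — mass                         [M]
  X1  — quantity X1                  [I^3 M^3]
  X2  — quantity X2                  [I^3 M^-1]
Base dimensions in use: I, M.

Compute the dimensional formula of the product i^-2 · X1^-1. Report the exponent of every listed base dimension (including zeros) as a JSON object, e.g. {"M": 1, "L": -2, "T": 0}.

{"I": -5, "M": -3}

Dimensional matrix (I×M by i×m×X1×X2):
  I: [ 1  0  3  3]
  M: [ 0  1  3 -1]
  [I]: (-2)·1+(-1)·3 = -5
  [M]: (-2)·0+(-1)·3 = -3
⇒ I^-5 M^-3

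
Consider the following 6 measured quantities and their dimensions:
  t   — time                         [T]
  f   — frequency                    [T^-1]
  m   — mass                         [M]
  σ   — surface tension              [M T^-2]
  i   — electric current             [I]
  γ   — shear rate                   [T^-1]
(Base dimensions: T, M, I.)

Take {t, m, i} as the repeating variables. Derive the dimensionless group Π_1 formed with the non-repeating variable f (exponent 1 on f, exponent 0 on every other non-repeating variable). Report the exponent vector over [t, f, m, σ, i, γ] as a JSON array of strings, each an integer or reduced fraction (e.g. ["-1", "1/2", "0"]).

Write exponents as rows T,M,I / cols t,f,m,σ,i,γ:
  T: [ 1 -1  0 -2  0 -1]
  M: [ 0  0  1  1  0  0]
  I: [ 0  0  0  0  1  0]
Row reduction gives pivot columns t,m,i; rank = 3
Pivot set = {t,m,i}, free = {f,σ,γ}
RREF:
  r0: [   1   -1    0   -2    0   -1]
  r1: [   0    0    1    1    0    0]
  r2: [   0    0    0    0    1    0]
Fix exponent of f at 1, σ at 0, γ at 0; solve each RREF row for its pivot's exponent:
  r0: exp(t) + (-1)·1 = 0 ⇒ exp(t) = 1
  r1: exp(m) + (0)·1 = 0 ⇒ exp(m) = 0
  r2: exp(i) + (0)·1 = 0 ⇒ exp(i) = 0
Π_1 = t · f

["1", "1", "0", "0", "0", "0"]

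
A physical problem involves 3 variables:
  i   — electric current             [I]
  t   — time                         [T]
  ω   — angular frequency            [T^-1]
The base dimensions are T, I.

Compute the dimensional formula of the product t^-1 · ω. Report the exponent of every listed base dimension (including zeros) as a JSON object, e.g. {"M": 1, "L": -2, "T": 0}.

{"T": -2, "I": 0}

Write exponents as rows T,I / cols i,t,ω:
  T: [ 0  1 -1]
  I: [ 1  0  0]
  [T]: (-1)·1+(1)·-1 = -2
  [I]: (-1)·0+(1)·0 = 0
⇒ T^-2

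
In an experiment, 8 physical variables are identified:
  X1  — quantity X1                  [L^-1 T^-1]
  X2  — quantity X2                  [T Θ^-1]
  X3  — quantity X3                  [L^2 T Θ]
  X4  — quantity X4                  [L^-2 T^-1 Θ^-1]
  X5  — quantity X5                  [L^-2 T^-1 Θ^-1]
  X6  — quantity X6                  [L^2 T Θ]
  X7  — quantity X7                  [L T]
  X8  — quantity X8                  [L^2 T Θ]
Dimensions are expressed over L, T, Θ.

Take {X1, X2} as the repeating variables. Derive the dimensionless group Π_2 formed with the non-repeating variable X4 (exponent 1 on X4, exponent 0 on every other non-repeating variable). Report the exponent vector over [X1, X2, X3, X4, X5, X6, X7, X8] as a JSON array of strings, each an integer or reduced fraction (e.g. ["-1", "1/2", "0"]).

Write exponents as rows L,T,Θ / cols X1,X2,X3,X4,X5,X6,X7,X8:
  L: [-1  0  2 -2 -2  2  1  2]
  T: [-1  1  1 -1 -1  1  1  1]
  Θ: [ 0 -1  1 -1 -1  1  0  1]
RREF → pivots at {X1,X2} ⇒ r = 2
Pivot set = {X1,X2}, free = {X3,X4,X5,X6,X7,X8}
RREF:
  r0: [   1    0   -2    2    2   -2   -1   -2]
  r1: [   0    1   -1    1    1   -1    0   -1]
  r2: [   0    0    0    0    0    0    0    0]
Fix exponent of X4 at 1, X3 at 0, X5 at 0, X6 at 0, X7 at 0, X8 at 0; solve each RREF row for its pivot's exponent:
  r0: exp(X1) + (2)·1 = 0 ⇒ exp(X1) = -2
  r1: exp(X2) + (1)·1 = 0 ⇒ exp(X2) = -1
Π_2 = X1^-2 · X2^-1 · X4

["-2", "-1", "0", "1", "0", "0", "0", "0"]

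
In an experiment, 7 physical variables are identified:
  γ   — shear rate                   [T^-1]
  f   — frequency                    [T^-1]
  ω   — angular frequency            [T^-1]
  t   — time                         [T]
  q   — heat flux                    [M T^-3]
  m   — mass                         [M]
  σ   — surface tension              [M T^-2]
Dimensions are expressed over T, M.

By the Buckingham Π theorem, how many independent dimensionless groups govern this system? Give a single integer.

Write exponents as rows T,M / cols γ,f,ω,t,q,m,σ:
  T: [-1 -1 -1  1 -3  0 -2]
  M: [ 0  0  0  0  1  1  1]
RREF → pivots at {γ,q} ⇒ r = 2
7 vars − rank 2 = 5 Π groups

5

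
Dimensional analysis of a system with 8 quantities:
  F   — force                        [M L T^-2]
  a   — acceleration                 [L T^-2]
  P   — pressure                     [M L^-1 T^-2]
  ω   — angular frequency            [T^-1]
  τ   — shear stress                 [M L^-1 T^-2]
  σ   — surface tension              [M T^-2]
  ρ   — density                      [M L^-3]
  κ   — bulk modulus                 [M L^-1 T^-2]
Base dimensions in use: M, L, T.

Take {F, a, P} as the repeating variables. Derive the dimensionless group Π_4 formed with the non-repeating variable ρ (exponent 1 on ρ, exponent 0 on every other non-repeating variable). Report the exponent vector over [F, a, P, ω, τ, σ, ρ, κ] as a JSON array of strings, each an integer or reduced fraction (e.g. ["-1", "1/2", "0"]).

Dimensional matrix (M×L×T by F×a×P×ω×τ×σ×ρ×κ):
  M: [ 1  0  1  0  1  1  1  1]
  L: [ 1  1 -1  0 -1  0 -3 -1]
  T: [-2 -2 -2 -1 -2 -2  0 -2]
RREF → pivots at {F,a,P} ⇒ r = 3
Repeat: F,a,P; free: ω,τ,σ,ρ,κ
RREF:
  r0: [   1    0    0 -1/4    0  1/2 -1/2    0]
  r1: [   0    1    0  1/2    0    0   -1    0]
  r2: [   0    0    1  1/4    1  1/2  3/2    1]
Fix exponent of ρ at 1, ω at 0, τ at 0, σ at 0, κ at 0; solve each RREF row for its pivot's exponent:
  r0: exp(F) + (-1/2)·1 = 0 ⇒ exp(F) = 1/2
  r1: exp(a) + (-1)·1 = 0 ⇒ exp(a) = 1
  r2: exp(P) + (3/2)·1 = 0 ⇒ exp(P) = -3/2
Π_4 = F^(1/2) · a · P^(-3/2) · ρ

["1/2", "1", "-3/2", "0", "0", "0", "1", "0"]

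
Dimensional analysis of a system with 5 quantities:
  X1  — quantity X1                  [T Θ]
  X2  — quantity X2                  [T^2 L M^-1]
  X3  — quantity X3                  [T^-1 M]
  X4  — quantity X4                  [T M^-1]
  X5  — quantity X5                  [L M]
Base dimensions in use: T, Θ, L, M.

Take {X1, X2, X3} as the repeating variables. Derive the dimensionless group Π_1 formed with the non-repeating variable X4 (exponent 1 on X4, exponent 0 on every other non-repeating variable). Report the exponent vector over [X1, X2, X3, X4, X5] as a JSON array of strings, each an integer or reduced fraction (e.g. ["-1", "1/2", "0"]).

Dimensional matrix (T×Θ×L×M by X1×X2×X3×X4×X5):
  T: [ 1  2 -1  1  0]
  Θ: [ 1  0  0  0  0]
  L: [ 0  1  0  0  1]
  M: [ 0 -1  1 -1  1]
Row reduction gives pivot columns X1,X2,X3; rank = 3
Pivot set = {X1,X2,X3}, free = {X4,X5}
RREF:
  r0: [   1    0    0    0    0]
  r1: [   0    1    0    0    1]
  r2: [   0    0    1   -1    2]
  r3: [   0    0    0    0    0]
Fix exponent of X4 at 1, X5 at 0; solve each RREF row for its pivot's exponent:
  r0: exp(X1) + (0)·1 = 0 ⇒ exp(X1) = 0
  r1: exp(X2) + (0)·1 = 0 ⇒ exp(X2) = 0
  r2: exp(X3) + (-1)·1 = 0 ⇒ exp(X3) = 1
Π_1 = X3 · X4

["0", "0", "1", "1", "0"]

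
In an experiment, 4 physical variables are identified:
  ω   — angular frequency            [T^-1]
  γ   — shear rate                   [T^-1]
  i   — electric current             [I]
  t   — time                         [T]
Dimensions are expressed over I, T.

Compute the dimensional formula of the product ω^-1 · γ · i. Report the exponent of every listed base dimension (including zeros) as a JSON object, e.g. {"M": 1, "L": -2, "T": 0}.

{"I": 1, "T": 0}

Dimensional matrix (I×T by ω×γ×i×t):
  I: [ 0  0  1  0]
  T: [-1 -1  0  1]
  [I]: (-1)·0+(1)·0+(1)·1 = 1
  [T]: (-1)·-1+(1)·-1+(1)·0 = 0
⇒ I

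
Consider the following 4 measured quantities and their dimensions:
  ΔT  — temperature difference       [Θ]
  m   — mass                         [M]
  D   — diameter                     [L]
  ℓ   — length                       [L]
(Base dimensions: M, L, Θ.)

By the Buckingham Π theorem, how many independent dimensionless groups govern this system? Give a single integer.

1

Write exponents as rows M,L,Θ / cols ΔT,m,D,ℓ:
  M: [ 0  1  0  0]
  L: [ 0  0  1  1]
  Θ: [ 1  0  0  0]
Echelon form has 3 nonzero rows (pivots: ΔT,m,D)
Π count = n − r = 4 − 3 = 1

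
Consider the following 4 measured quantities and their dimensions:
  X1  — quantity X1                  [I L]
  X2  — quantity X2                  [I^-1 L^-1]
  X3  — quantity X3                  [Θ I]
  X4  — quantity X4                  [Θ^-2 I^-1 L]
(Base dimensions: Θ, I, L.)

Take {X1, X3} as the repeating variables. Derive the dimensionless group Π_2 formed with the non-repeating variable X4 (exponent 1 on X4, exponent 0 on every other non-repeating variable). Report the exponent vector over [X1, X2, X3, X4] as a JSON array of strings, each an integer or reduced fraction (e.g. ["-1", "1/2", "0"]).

["-1", "0", "2", "1"]

Write exponents as rows Θ,I,L / cols X1,X2,X3,X4:
  Θ: [ 0  0  1 -2]
  I: [ 1 -1  1 -1]
  L: [ 1 -1  0  1]
RREF → pivots at {X1,X3} ⇒ r = 2
Repeat: X1,X3; free: X2,X4
RREF:
  r0: [   1   -1    0    1]
  r1: [   0    0    1   -2]
  r2: [   0    0    0    0]
Fix exponent of X4 at 1, X2 at 0; solve each RREF row for its pivot's exponent:
  r0: exp(X1) + (1)·1 = 0 ⇒ exp(X1) = -1
  r1: exp(X3) + (-2)·1 = 0 ⇒ exp(X3) = 2
Π_2 = X1^-1 · X3^2 · X4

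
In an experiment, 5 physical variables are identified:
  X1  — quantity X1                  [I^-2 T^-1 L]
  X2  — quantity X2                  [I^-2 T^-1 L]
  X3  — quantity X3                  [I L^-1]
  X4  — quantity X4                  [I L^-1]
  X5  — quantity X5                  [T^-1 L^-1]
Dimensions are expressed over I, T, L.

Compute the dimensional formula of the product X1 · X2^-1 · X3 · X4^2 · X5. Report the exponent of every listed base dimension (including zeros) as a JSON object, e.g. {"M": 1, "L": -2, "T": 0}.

Exponent matrix [I,T,L] × [X1,X2,X3,X4,X5]:
  I: [-2 -2  1  1  0]
  T: [-1 -1  0  0 -1]
  L: [ 1  1 -1 -1 -1]
  [I]: (1)·-2+(-1)·-2+(1)·1+(2)·1+(1)·0 = 3
  [T]: (1)·-1+(-1)·-1+(1)·0+(2)·0+(1)·-1 = -1
  [L]: (1)·1+(-1)·1+(1)·-1+(2)·-1+(1)·-1 = -4
⇒ I^3 T^-1 L^-4

{"I": 3, "T": -1, "L": -4}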